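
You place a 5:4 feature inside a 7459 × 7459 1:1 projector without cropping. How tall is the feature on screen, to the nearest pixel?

5967 px

Since 1.250 > 1.000, the feature is width-limited.
That makes the image 5967.20 px tall (7459 × 4/5).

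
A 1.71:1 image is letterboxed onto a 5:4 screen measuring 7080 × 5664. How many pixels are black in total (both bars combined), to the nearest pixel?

Since 1.710 > 1.250, the image is width-limited.
That makes the image 4140.3509 px tall (7080 / 1.710).
Black = 5664 − 4140.3509 = 1523.6491 px.
That's 1523.6491 × 7080 ≈ 10787436 black pixels.

10787436 pixels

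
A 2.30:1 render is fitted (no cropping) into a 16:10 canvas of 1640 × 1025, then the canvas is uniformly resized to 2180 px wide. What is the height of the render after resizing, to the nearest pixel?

Fitted into 1640×1025, the render spans the width; its height is 1640 / 2.300 ≈ 713.04 px.
The frame scales by 2180/1640 = 1.3293; 713.04 × 1.3293 ≈ 947.83 px.

948 px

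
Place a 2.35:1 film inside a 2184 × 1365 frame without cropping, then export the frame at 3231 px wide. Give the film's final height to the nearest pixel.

Fitted into 2184×1365, the film spans the width; its height is 2184 / 2.350 ≈ 929.36 px.
Resizing to 3231 px wide multiplies everything by 1.4794: 929.36 → 1374.89 px.

1375 px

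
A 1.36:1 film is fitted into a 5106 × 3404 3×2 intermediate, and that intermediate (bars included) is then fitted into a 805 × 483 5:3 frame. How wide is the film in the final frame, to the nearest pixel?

First fit — 1.36:1 into 5106×3404 spans the height: 4629.44 × 3404.00.
Second fit — the 3×2 canvas into 805×483 spans the height: 724.50 × 483.00 (×0.1419 from 5106×3404).
The film scales with it: width 4629.44 × 0.1419 ≈ 656.88.

657 px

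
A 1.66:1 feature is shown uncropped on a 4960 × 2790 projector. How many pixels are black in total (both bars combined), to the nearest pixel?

916794 pixels

Since 1.660 < 1.778, the feature is height-limited.
That makes the image 4631.4000 px wide (2790 × 1.660).
Black = 4960 − 4631.4000 = 328.6000 px.
That's 328.6000 × 2790 ≈ 916794 black pixels.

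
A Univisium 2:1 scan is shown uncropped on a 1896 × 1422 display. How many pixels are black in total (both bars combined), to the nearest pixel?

Univisium 2:1 is wider than 4×3, so it spans the full width.
Content height = 1896 × 1/2 ≈ 948.0000 px.
Leftover height: 1422 − 948.0000 = 474.0000 px.
Across the 1896-px span: 474.0000 × 1896 ≈ 898704 px.

898704 pixels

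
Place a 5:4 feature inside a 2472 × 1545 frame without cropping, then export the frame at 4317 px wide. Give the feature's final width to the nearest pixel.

3373 px

Fitted into 2472×1545, the feature spans the height; its width is 1545 × 5/4 ≈ 1931.25 px.
The frame scales by 4317/2472 = 1.7464; 1931.25 × 1.7464 ≈ 3372.66 px.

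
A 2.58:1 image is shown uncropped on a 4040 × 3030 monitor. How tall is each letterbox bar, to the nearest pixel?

2.58:1 (2.580) > 4×3 (1.333), so the image fills the width.
Content height = 4040 / 2.580 ≈ 1565.89 px.
Leftover height: 3030 − 1565.89 = 1464.11 px → 732.05 each side.

732 px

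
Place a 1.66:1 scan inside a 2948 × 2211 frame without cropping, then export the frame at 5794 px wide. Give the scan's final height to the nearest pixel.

3490 px

In the 2948×2211 frame the scan fills the width: height = 2948 / 1.660 ≈ 1775.90 px.
The frame scales by 5794/2948 = 1.9654; 1775.90 × 1.9654 ≈ 3490.36 px.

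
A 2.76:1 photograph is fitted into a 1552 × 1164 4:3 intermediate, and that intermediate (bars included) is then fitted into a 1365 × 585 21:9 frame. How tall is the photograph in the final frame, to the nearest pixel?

283 px

Inside the 1552×1164 canvas the photograph is width-limited at 1552.00 × 562.32.
4:3 in 1365×585: fills the height, so the intermediate becomes 780.00 × 585.00 — a scale of ×0.5026.
Applying the same ×0.5026: 562.32 → 282.61.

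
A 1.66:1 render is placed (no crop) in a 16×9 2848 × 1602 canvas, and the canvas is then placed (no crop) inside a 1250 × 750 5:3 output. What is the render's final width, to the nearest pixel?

1167 px

Inside the 2848×1602 canvas the render is height-limited at 2659.32 × 1602.00.
The 16×9 canvas is width-limited in 1250×750, giving 1250.00 × 703.12; scale factor 0.4389.
The render scales with it: width 2659.32 × 0.4389 ≈ 1167.19.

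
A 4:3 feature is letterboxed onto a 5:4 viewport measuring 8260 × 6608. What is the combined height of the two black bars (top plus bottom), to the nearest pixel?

4:3 is wider than 5:4, so it spans the full width.
Content height = 8260 × 3/4 ≈ 6195.00 px.
Leftover height: 6608 − 6195.00 = 413.00 px.

413 px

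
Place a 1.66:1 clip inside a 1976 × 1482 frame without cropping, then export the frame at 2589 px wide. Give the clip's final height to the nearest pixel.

Fitted into 1976×1482, the clip spans the width; its height is 1976 / 1.660 ≈ 1190.36 px.
Scaling 1976 → 2589 is ×1.3102, so the height becomes 1190.36 × 1.3102 ≈ 1559.64 px.

1560 px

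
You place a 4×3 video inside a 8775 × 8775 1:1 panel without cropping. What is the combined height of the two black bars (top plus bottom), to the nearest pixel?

2194 px

Since 1.333 > 1.000, the video is width-limited.
The video is 8775 × 3/4 ≈ 6581.25 px tall.
Black = 8775 − 6581.25 = 2193.75 px.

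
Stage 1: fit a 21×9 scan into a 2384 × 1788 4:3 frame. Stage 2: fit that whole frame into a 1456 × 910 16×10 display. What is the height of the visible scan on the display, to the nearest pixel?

Inside the 2384×1788 canvas the scan is width-limited at 2384.00 × 1021.71.
Second fit — the 4:3 canvas into 1456×910 spans the height: 1213.33 × 910.00 (×0.5089 from 2384×1788).
Applying the same ×0.5089: 1021.71 → 520.00.

520 px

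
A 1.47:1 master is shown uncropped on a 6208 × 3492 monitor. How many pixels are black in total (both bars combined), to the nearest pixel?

1.47:1 is narrower than 16:9, so it spans the full height.
That makes the image 5133.2400 px wide (3492 × 1.470).
6208 − 5133.2400 = 1074.7600 px of bars.
Bar area = 1074.7600 × 3492 ≈ 3753062 px.

3753062 pixels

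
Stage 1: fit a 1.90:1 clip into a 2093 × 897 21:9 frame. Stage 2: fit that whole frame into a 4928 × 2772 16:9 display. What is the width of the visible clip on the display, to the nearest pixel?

4013 px

1.90:1 in 2093×897: fills the height, so the clip is 1704.30 × 897.00.
Second fit — the 21:9 canvas into 4928×2772 spans the width: 4928.00 × 2112.00 (×2.3545 from 2093×897).
So the clip's width is 1704.30 × 2.3545 ≈ 4012.80.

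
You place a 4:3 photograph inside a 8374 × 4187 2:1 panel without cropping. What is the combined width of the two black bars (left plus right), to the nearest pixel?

2791 px

Since 1.333 < 2.000, the photograph is height-limited.
That makes the image 5582.67 px wide (4187 × 4/3).
Black = 8374 − 5582.67 = 2791.33 px.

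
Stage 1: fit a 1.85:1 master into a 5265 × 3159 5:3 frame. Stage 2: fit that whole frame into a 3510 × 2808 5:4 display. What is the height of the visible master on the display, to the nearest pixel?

1897 px

Inside the 5265×3159 canvas the master is width-limited at 5265.00 × 2845.95.
The 5:3 canvas is width-limited in 3510×2808, giving 3510.00 × 2106.00; scale factor 0.6667.
Applying the same ×0.6667: 2845.95 → 1897.30.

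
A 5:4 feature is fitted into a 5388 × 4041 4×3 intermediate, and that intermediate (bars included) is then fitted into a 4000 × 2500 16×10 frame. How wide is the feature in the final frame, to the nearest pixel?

5:4 in 5388×4041: fills the height, so the feature is 5051.25 × 4041.00.
The 4×3 canvas is height-limited in 4000×2500, giving 3333.33 × 2500.00; scale factor 0.6187.
The feature scales with it: width 5051.25 × 0.6187 ≈ 3125.00.

3125 px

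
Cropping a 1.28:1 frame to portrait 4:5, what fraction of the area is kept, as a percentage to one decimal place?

portrait 4:5 is narrower than 1.28:1, so the crop keeps the full height and trims the width.
(0.800)/(1.280) ≈ 0.625 of the area survives.

62.5%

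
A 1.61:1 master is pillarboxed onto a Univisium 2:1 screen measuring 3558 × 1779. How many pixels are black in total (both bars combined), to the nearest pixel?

1234288 pixels

1.61:1 is narrower than Univisium 2:1, so it spans the full height.
That makes the image 2864.1900 px wide (1779 × 1.610).
3558 − 2864.1900 = 693.8100 px of bars.
Across the 1779-px span: 693.8100 × 1779 ≈ 1234288 px.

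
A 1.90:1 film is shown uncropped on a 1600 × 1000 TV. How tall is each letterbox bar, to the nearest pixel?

79 px

1.90:1 (1.900) > 16×10 (1.600), so the film fills the width.
That makes the image 842.11 px tall (1600 / 1.900).
Leftover height: 1000 − 842.11 = 157.89 px → 78.95 each side.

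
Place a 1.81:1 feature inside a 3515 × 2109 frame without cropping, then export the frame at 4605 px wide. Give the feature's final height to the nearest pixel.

2544 px

In the 3515×2109 frame the feature fills the width: height = 3515 / 1.810 ≈ 1941.99 px.
Resizing to 4605 px wide multiplies everything by 1.3101: 1941.99 → 2544.20 px.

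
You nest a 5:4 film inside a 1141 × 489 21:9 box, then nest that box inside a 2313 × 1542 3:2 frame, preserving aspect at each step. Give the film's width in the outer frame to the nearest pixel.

Inside the 1141×489 canvas the film is height-limited at 611.25 × 489.00.
Second fit — the 21:9 canvas into 2313×1542 spans the width: 2313.00 × 991.29 (×2.0272 from 1141×489).
The film scales with it: width 611.25 × 2.0272 ≈ 1239.11.

1239 px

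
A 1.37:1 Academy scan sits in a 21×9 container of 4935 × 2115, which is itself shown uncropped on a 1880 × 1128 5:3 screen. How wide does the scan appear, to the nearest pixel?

1104 px

First fit — 1.37:1 Academy into 4935×2115 spans the height: 2897.55 × 2115.00.
21×9 in 1880×1128: fills the width, so the intermediate becomes 1880.00 × 805.71 — a scale of ×0.3810.
The scan scales with it: width 2897.55 × 0.3810 ≈ 1103.83.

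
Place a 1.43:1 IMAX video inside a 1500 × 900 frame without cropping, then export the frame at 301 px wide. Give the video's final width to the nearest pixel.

258 px

At 1500×900 the video is height-limited, so width = 900 × 1.430 ≈ 1287.00 px.
Scaling 1500 → 301 is ×0.2007, so the width becomes 1287.00 × 0.2007 ≈ 258.26 px.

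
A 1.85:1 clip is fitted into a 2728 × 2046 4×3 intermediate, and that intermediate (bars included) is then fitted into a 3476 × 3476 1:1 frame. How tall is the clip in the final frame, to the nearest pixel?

1879 px

First fit — 1.85:1 into 2728×2046 spans the width: 2728.00 × 1474.59.
Second fit — the 4×3 canvas into 3476×3476 spans the width: 3476.00 × 2607.00 (×1.2742 from 2728×2046).
Applying the same ×1.2742: 1474.59 → 1878.92.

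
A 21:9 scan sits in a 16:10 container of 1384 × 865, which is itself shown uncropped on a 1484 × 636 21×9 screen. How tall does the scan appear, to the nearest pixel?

436 px

Inside the 1384×865 canvas the scan is width-limited at 1384.00 × 593.14.
The 16:10 canvas is height-limited in 1484×636, giving 1017.60 × 636.00; scale factor 0.7353.
So the scan's height is 593.14 × 0.7353 ≈ 436.11.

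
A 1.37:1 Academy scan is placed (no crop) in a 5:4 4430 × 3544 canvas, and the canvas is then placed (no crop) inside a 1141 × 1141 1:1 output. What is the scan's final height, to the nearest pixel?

833 px

Inside the 4430×3544 canvas the scan is width-limited at 4430.00 × 3233.58.
Second fit — the 5:4 canvas into 1141×1141 spans the width: 1141.00 × 912.80 (×0.2576 from 4430×3544).
So the scan's height is 3233.58 × 0.2576 ≈ 832.85.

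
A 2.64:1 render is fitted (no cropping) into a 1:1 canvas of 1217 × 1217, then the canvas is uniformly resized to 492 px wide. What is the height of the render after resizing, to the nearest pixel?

186 px

Fitted into 1217×1217, the render spans the width; its height is 1217 / 2.640 ≈ 460.98 px.
Resizing to 492 px wide multiplies everything by 0.4043: 460.98 → 186.36 px.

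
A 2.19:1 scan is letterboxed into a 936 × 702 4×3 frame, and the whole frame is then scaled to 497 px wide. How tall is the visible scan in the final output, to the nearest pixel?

At 936×702 the scan is width-limited, so height = 936 / 2.190 ≈ 427.40 px.
The frame scales by 497/936 = 0.5310; 427.40 × 0.5310 ≈ 226.94 px.

227 px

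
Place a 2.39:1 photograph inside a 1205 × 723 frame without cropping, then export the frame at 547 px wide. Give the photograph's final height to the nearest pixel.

229 px

Fitted into 1205×723, the photograph spans the width; its height is 1205 / 2.390 ≈ 504.18 px.
Scaling 1205 → 547 is ×0.4539, so the height becomes 504.18 × 0.4539 ≈ 228.87 px.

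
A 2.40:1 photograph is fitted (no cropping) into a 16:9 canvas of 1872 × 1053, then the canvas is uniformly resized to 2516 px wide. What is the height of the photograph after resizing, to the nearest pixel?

1048 px

At 1872×1053 the photograph is width-limited, so height = 1872 / 2.400 ≈ 780.00 px.
Scaling 1872 → 2516 is ×1.3440, so the height becomes 780.00 × 1.3440 ≈ 1048.33 px.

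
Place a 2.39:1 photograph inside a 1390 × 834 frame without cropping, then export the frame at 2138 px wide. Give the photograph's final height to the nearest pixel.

In the 1390×834 frame the photograph fills the width: height = 1390 / 2.390 ≈ 581.59 px.
Resizing to 2138 px wide multiplies everything by 1.5381: 581.59 → 894.56 px.

895 px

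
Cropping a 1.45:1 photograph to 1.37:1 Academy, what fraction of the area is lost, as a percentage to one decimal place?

1.37:1 Academy is narrower than 1.45:1, so the crop keeps the full height and trims the width.
Fraction kept = (1.370)/(1.450) ≈ 94.48%, so 5.52% is lost.

5.5%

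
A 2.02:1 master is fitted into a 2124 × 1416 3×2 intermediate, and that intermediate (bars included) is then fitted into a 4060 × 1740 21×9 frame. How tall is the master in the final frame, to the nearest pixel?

First fit — 2.02:1 into 2124×1416 spans the width: 2124.00 × 1051.49.
Second fit — the 3×2 canvas into 4060×1740 spans the height: 2610.00 × 1740.00 (×1.2288 from 2124×1416).
Applying the same ×1.2288: 1051.49 → 1292.08.

1292 px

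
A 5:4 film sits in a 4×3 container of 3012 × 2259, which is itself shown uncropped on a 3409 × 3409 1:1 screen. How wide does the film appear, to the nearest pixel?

5:4 in 3012×2259: fills the height, so the film is 2823.75 × 2259.00.
4×3 in 3409×3409: fills the width, so the intermediate becomes 3409.00 × 2556.75 — a scale of ×1.1318.
The film scales with it: width 2823.75 × 1.1318 ≈ 3195.94.

3196 px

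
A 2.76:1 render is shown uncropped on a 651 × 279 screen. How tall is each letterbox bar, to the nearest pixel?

Since 2.760 > 2.333, the render is width-limited.
That makes the image 235.87 px tall (651 / 2.760).
279 − 235.87 = 43.13 px of bars (21.57 each).

22 px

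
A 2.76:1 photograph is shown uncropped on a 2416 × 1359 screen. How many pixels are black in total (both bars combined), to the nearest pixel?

1168469 pixels

2.76:1 is wider than 16:9, so it spans the full width.
Content height = 2416 / 2.760 ≈ 875.3623 px.
Leftover height: 1359 − 875.3623 = 483.6377 px.
Bar area = 483.6377 × 2416 ≈ 1168469 px.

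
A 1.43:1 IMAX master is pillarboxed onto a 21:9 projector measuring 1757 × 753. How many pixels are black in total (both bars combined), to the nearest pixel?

1.43:1 IMAX is narrower than 21:9, so it spans the full height.
The master is 753 × 1.430 ≈ 1076.7900 px wide.
1757 − 1076.7900 = 680.2100 px of bars.
Across the 753-px span: 680.2100 × 753 ≈ 512198 px.

512198 pixels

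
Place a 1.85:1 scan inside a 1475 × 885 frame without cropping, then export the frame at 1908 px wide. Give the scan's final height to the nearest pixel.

1031 px

In the 1475×885 frame the scan fills the width: height = 1475 / 1.850 ≈ 797.30 px.
Resizing to 1908 px wide multiplies everything by 1.2936: 797.30 → 1031.35 px.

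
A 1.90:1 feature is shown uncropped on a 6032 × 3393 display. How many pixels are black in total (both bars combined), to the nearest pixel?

1.90:1 is wider than 16×9, so it spans the full width.
The feature is 6032 / 1.900 ≈ 3174.7368 px tall.
Leftover height: 3393 − 3174.7368 = 218.2632 px.
Across the 6032-px span: 218.2632 × 6032 ≈ 1316563 px.

1316563 pixels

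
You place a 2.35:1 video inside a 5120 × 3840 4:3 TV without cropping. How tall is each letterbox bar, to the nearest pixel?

2.35:1 (2.350) > 4:3 (1.333), so the video fills the width.
That makes the image 2178.72 px tall (5120 / 2.350).
3840 − 2178.72 = 1661.28 px of bars (830.64 each).

831 px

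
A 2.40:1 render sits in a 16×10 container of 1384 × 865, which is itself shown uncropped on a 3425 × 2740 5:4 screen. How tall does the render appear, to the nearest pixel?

First fit — 2.40:1 into 1384×865 spans the width: 1384.00 × 576.67.
16×10 in 3425×2740: fills the width, so the intermediate becomes 3425.00 × 2140.62 — a scale of ×2.4747.
So the render's height is 576.67 × 2.4747 ≈ 1427.08.

1427 px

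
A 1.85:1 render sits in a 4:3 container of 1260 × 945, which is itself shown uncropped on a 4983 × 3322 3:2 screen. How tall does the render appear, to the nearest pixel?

2394 px

Inside the 1260×945 canvas the render is width-limited at 1260.00 × 681.08.
Second fit — the 4:3 canvas into 4983×3322 spans the height: 4429.33 × 3322.00 (×3.5153 from 1260×945).
Applying the same ×3.5153: 681.08 → 2394.23.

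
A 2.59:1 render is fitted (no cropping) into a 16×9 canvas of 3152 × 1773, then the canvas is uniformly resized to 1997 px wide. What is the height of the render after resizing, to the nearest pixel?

Fitted into 3152×1773, the render spans the width; its height is 3152 / 2.590 ≈ 1216.99 px.
Resizing to 1997 px wide multiplies everything by 0.6336: 1216.99 → 771.04 px.

771 px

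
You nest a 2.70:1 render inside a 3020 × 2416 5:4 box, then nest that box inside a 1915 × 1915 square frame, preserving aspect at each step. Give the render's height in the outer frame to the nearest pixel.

2.70:1 in 3020×2416: fills the width, so the render is 3020.00 × 1118.52.
The 5:4 canvas is width-limited in 1915×1915, giving 1915.00 × 1532.00; scale factor 0.6341.
Applying the same ×0.6341: 1118.52 → 709.26.

709 px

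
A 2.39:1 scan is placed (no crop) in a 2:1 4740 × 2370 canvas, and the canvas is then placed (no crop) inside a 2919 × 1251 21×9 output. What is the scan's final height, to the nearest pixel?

First fit — 2.39:1 into 4740×2370 spans the width: 4740.00 × 1983.26.
Second fit — the 2:1 canvas into 2919×1251 spans the height: 2502.00 × 1251.00 (×0.5278 from 4740×2370).
So the scan's height is 1983.26 × 0.5278 ≈ 1046.86.

1047 px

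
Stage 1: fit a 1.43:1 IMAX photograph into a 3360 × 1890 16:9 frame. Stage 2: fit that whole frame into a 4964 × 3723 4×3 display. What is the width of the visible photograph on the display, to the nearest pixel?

3993 px

First fit — 1.43:1 IMAX into 3360×1890 spans the height: 2702.70 × 1890.00.
Second fit — the 16:9 canvas into 4964×3723 spans the width: 4964.00 × 2792.25 (×1.4774 from 3360×1890).
So the photograph's width is 2702.70 × 1.4774 ≈ 3992.92.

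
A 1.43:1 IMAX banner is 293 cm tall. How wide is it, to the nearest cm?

419 cm

Width = 293 × 1.430 = 418.99.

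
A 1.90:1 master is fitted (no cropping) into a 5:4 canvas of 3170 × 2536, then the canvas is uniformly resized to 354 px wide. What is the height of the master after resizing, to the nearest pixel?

186 px

Fitted into 3170×2536, the master spans the width; its height is 3170 / 1.900 ≈ 1668.42 px.
Scaling 3170 → 354 is ×0.1117, so the height becomes 1668.42 × 0.1117 ≈ 186.32 px.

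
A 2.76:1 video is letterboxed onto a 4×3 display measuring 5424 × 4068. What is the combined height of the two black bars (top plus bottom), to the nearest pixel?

2103 px

Since 2.760 > 1.333, the video is width-limited.
That makes the image 1965.22 px tall (5424 / 2.760).
Black = 4068 − 1965.22 = 2102.78 px.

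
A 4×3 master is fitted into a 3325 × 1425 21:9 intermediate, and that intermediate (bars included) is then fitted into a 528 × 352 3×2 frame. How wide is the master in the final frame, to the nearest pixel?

302 px

Inside the 3325×1425 canvas the master is height-limited at 1900.00 × 1425.00.
21:9 in 528×352: fills the width, so the intermediate becomes 528.00 × 226.29 — a scale of ×0.1588.
The master scales with it: width 1900.00 × 0.1588 ≈ 301.71.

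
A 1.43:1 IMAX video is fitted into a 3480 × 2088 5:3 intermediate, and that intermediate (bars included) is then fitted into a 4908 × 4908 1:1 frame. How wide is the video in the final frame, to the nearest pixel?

4211 px

1.43:1 IMAX in 3480×2088: fills the height, so the video is 2985.84 × 2088.00.
5:3 in 4908×4908: fills the width, so the intermediate becomes 4908.00 × 2944.80 — a scale of ×1.4103.
Applying the same ×1.4103: 2985.84 → 4211.06.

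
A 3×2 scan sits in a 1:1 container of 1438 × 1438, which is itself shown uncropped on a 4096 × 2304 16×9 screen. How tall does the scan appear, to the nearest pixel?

1536 px

Inside the 1438×1438 canvas the scan is width-limited at 1438.00 × 958.67.
1:1 in 4096×2304: fills the height, so the intermediate becomes 2304.00 × 2304.00 — a scale of ×1.6022.
The scan scales with it: height 958.67 × 1.6022 ≈ 1536.00.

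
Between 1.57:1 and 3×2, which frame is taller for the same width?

3×2

1.57 and 3×2 = 1.5; 1.57 > 1.5. The smaller width-to-height ratio is the taller frame.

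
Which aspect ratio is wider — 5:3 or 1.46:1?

5:3

5:3 = 1.667 and 1.46; 1.667 > 1.46.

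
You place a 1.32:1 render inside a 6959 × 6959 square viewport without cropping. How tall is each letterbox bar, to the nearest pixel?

844 px

Since 1.320 > 1.000, the render is width-limited.
That makes the image 5271.97 px tall (6959 / 1.320).
Black = 6959 − 5271.97 = 1687.03 px, or 843.52 per bar.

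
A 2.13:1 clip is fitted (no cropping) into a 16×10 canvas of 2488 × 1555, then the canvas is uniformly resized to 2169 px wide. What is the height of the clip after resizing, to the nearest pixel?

1018 px

Fitted into 2488×1555, the clip spans the width; its height is 2488 / 2.130 ≈ 1168.08 px.
The frame scales by 2169/2488 = 0.8718; 1168.08 × 0.8718 ≈ 1018.31 px.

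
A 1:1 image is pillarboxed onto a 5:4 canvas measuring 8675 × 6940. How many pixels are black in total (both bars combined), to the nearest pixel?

12040900 pixels

1:1 (1.000) < 5:4 (1.250), so the image fills the height.
Content width = 6940 × 1/1 ≈ 6940.0000 px.
Leftover width: 8675 − 6940.0000 = 1735.0000 px.
Bar area = 1735.0000 × 6940 ≈ 12040900 px.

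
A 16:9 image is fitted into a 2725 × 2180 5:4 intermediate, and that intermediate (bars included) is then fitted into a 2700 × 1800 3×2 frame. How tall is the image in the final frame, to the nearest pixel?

1266 px

16:9 in 2725×2180: fills the width, so the image is 2725.00 × 1532.81.
The 5:4 canvas is height-limited in 2700×1800, giving 2250.00 × 1800.00; scale factor 0.8257.
The image scales with it: height 1532.81 × 0.8257 ≈ 1265.62.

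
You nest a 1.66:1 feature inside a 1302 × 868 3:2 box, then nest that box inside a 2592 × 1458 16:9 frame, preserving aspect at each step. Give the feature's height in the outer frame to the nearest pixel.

1317 px

Inside the 1302×868 canvas the feature is width-limited at 1302.00 × 784.34.
Second fit — the 3:2 canvas into 2592×1458 spans the height: 2187.00 × 1458.00 (×1.6797 from 1302×868).
Applying the same ×1.6797: 784.34 → 1317.47.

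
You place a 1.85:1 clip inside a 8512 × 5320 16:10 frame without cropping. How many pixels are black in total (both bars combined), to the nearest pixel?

6119438 pixels

1.85:1 is wider than 16:10, so it spans the full width.
The clip is 8512 / 1.850 ≈ 4601.0811 px tall.
Leftover height: 5320 − 4601.0811 = 718.9189 px.
That's 718.9189 × 8512 ≈ 6119438 black pixels.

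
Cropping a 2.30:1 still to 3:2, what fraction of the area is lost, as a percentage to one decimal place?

34.8%

The height stays; only width is cut (since 3:2 is narrower than 2.30:1).
(1.500)/(2.300) ≈ 0.652 of the area survives, leaving 34.78% discarded.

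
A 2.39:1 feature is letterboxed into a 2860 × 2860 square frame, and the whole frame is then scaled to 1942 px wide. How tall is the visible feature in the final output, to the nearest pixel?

In the 2860×2860 frame the feature fills the width: height = 2860 / 2.390 ≈ 1196.65 px.
Resizing to 1942 px wide multiplies everything by 0.6790: 1196.65 → 812.55 px.

813 px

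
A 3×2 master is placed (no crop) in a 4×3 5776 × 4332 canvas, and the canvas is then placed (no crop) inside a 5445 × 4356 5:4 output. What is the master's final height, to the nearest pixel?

3630 px

First fit — 3×2 into 5776×4332 spans the width: 5776.00 × 3850.67.
4×3 in 5445×4356: fills the width, so the intermediate becomes 5445.00 × 4083.75 — a scale of ×0.9427.
The master scales with it: height 3850.67 × 0.9427 ≈ 3630.00.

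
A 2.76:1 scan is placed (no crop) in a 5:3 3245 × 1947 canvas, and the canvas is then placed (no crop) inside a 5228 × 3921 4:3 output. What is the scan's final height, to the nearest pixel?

First fit — 2.76:1 into 3245×1947 spans the width: 3245.00 × 1175.72.
Second fit — the 5:3 canvas into 5228×3921 spans the width: 5228.00 × 3136.80 (×1.6111 from 3245×1947).
So the scan's height is 1175.72 × 1.6111 ≈ 1894.20.

1894 px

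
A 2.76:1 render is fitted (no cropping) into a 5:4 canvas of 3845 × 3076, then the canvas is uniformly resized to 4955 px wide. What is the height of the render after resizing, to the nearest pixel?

Fitted into 3845×3076, the render spans the width; its height is 3845 / 2.760 ≈ 1393.12 px.
Scaling 3845 → 4955 is ×1.2887, so the height becomes 1393.12 × 1.2887 ≈ 1795.29 px.

1795 px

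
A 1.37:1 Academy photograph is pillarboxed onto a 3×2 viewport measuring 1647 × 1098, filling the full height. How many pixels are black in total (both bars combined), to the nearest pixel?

156729 pixels

The photograph is 1098 × 1.370 ≈ 1504.2600 px wide.
1647 − 1504.2600 = 142.7400 px of bars.
Across the 1098-px span: 142.7400 × 1098 ≈ 156729 px.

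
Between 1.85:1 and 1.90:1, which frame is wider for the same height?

1.90:1

1.85 and 1.9; 1.9 > 1.85.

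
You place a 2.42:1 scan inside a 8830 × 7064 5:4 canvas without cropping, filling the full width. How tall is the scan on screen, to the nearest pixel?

Content height = 8830 / 2.420 ≈ 3648.76 px.

3649 px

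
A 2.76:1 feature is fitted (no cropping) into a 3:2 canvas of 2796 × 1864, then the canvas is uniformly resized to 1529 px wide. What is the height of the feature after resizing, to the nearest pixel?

In the 2796×1864 frame the feature fills the width: height = 2796 / 2.760 ≈ 1013.04 px.
Resizing to 1529 px wide multiplies everything by 0.5469: 1013.04 → 553.99 px.

554 px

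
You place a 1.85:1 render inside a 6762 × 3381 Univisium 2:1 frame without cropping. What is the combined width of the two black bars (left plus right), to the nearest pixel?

1.85:1 (1.850) < Univisium 2:1 (2.000), so the render fills the height.
Content width = 3381 × 1.850 ≈ 6254.85 px.
Leftover width: 6762 − 6254.85 = 507.15 px.

507 px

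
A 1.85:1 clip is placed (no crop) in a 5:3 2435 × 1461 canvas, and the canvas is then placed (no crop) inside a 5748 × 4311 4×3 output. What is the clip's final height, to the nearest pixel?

Inside the 2435×1461 canvas the clip is width-limited at 2435.00 × 1316.22.
Second fit — the 5:3 canvas into 5748×4311 spans the width: 5748.00 × 3448.80 (×2.3606 from 2435×1461).
Applying the same ×2.3606: 1316.22 → 3107.03.

3107 px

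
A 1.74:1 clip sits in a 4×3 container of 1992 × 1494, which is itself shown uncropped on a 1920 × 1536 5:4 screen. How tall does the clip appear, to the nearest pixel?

1103 px

Inside the 1992×1494 canvas the clip is width-limited at 1992.00 × 1144.83.
The 4×3 canvas is width-limited in 1920×1536, giving 1920.00 × 1440.00; scale factor 0.9639.
The clip scales with it: height 1144.83 × 0.9639 ≈ 1103.45.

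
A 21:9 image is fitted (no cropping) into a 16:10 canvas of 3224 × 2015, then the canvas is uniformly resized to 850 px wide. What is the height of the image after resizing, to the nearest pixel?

364 px

In the 3224×2015 frame the image fills the width: height = 3224 × 9/21 ≈ 1381.71 px.
The frame scales by 850/3224 = 0.2636; 1381.71 × 0.2636 ≈ 364.29 px.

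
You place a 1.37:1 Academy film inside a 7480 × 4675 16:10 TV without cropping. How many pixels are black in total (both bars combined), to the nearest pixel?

5026794 pixels

1.37:1 Academy (1.370) < 16:10 (1.600), so the film fills the height.
Content width = 4675 × 1.370 ≈ 6404.7500 px.
7480 − 6404.7500 = 1075.2500 px of bars.
That's 1075.2500 × 4675 ≈ 5026794 black pixels.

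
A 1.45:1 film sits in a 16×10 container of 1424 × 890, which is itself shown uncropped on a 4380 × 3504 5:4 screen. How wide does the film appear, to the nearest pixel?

1.45:1 in 1424×890: fills the height, so the film is 1290.50 × 890.00.
The 16×10 canvas is width-limited in 4380×3504, giving 4380.00 × 2737.50; scale factor 3.0758.
The film scales with it: width 1290.50 × 3.0758 ≈ 3969.38.

3969 px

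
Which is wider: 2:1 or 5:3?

2 and 5:3 = 1.667; 2 > 1.667.

2:1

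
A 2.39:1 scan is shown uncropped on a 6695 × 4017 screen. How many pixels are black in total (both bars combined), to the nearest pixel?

8139411 pixels

2.39:1 (2.390) > 5:3 (1.667), so the scan fills the width.
That makes the image 2801.2552 px tall (6695 / 2.390).
Leftover height: 4017 − 2801.2552 = 1215.7448 px.
That's 1215.7448 × 6695 ≈ 8139411 black pixels.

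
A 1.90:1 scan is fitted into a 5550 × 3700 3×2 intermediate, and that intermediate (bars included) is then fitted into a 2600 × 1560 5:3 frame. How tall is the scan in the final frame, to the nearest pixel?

First fit — 1.90:1 into 5550×3700 spans the width: 5550.00 × 2921.05.
3×2 in 2600×1560: fills the height, so the intermediate becomes 2340.00 × 1560.00 — a scale of ×0.4216.
So the scan's height is 2921.05 × 0.4216 ≈ 1231.58.

1232 px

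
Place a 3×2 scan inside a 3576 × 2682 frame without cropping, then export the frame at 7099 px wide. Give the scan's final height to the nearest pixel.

4733 px

At 3576×2682 the scan is width-limited, so height = 3576 × 2/3 ≈ 2384.00 px.
Scaling 3576 → 7099 is ×1.9852, so the height becomes 2384.00 × 1.9852 ≈ 4732.67 px.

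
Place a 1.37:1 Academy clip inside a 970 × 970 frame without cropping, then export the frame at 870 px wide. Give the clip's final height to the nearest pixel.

635 px

At 970×970 the clip is width-limited, so height = 970 / 1.370 ≈ 708.03 px.
Scaling 970 → 870 is ×0.8969, so the height becomes 708.03 × 0.8969 ≈ 635.04 px.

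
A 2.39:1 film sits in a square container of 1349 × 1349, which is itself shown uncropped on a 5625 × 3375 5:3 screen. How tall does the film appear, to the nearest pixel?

First fit — 2.39:1 into 1349×1349 spans the width: 1349.00 × 564.44.
The square canvas is height-limited in 5625×3375, giving 3375.00 × 3375.00; scale factor 2.5019.
The film scales with it: height 564.44 × 2.5019 ≈ 1412.13.

1412 px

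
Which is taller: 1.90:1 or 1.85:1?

1.85:1

1.9 and 1.85; 1.9 > 1.85. The smaller width-to-height ratio is the taller frame.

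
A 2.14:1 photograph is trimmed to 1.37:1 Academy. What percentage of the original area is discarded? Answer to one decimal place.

36.0%

1.37:1 Academy is narrower than 2.14:1, so the crop keeps the full height and trims the width.
Area ratio = (1.370)/(2.140) = 64.02%; the remaining 35.98% is cropped out.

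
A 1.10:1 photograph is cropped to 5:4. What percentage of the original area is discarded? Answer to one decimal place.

12.0%

Going from 1.10:1 to 5:4 means cutting height while keeping width.
Area ratio = (1.100)/(1.250) = 88.00%; the remaining 12.00% is cropped out.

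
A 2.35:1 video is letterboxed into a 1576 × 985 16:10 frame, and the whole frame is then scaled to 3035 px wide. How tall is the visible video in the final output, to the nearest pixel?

1291 px

At 1576×985 the video is width-limited, so height = 1576 / 2.350 ≈ 670.64 px.
Resizing to 3035 px wide multiplies everything by 1.9258: 670.64 → 1291.49 px.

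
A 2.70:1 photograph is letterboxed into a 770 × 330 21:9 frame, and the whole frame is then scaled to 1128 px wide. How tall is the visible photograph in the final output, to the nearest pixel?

At 770×330 the photograph is width-limited, so height = 770 / 2.700 ≈ 285.19 px.
The frame scales by 1128/770 = 1.4649; 285.19 × 1.4649 ≈ 417.78 px.

418 px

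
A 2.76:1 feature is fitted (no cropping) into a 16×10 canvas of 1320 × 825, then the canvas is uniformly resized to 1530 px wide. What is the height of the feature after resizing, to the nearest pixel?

In the 1320×825 frame the feature fills the width: height = 1320 / 2.760 ≈ 478.26 px.
Resizing to 1530 px wide multiplies everything by 1.1591: 478.26 → 554.35 px.

554 px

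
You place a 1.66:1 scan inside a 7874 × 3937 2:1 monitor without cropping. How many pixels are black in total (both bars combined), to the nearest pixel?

5269989 pixels

Since 1.660 < 2.000, the scan is height-limited.
Content width = 3937 × 1.660 ≈ 6535.4200 px.
Leftover width: 7874 − 6535.4200 = 1338.5800 px.
Across the 3937-px span: 1338.5800 × 3937 ≈ 5269989 px.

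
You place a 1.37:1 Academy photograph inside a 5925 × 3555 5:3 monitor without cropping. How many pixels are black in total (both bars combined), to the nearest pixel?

Since 1.370 < 1.667, the photograph is height-limited.
Content width = 3555 × 1.370 ≈ 4870.3500 px.
Black = 5925 − 4870.3500 = 1054.6500 px.
That's 1054.6500 × 3555 ≈ 3749281 black pixels.

3749281 pixels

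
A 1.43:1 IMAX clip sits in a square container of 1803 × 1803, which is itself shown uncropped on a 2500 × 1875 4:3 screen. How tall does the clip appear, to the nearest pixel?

1311 px

First fit — 1.43:1 IMAX into 1803×1803 spans the width: 1803.00 × 1260.84.
The square canvas is height-limited in 2500×1875, giving 1875.00 × 1875.00; scale factor 1.0399.
The clip scales with it: height 1260.84 × 1.0399 ≈ 1311.19.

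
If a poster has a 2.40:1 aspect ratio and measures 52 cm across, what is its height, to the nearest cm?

22 cm

Height = 52 / 2.400 = 21.67.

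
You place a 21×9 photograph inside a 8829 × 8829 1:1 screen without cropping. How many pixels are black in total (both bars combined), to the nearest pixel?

44543566 pixels

21×9 is wider than 1:1, so it spans the full width.
The photograph is 8829 × 9/21 ≈ 3783.8571 px tall.
Leftover height: 8829 − 3783.8571 = 5045.1429 px.
Across the 8829-px span: 5045.1429 × 8829 ≈ 44543566 px.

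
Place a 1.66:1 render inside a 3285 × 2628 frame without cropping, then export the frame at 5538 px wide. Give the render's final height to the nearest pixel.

3336 px

Fitted into 3285×2628, the render spans the width; its height is 3285 / 1.660 ≈ 1978.92 px.
The frame scales by 5538/3285 = 1.6858; 1978.92 × 1.6858 ≈ 3336.14 px.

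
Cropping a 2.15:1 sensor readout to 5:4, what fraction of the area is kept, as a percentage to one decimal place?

Going from 2.15:1 to 5:4 means cutting width while keeping height.
(1.250)/(2.150) ≈ 0.581 of the area survives.

58.1%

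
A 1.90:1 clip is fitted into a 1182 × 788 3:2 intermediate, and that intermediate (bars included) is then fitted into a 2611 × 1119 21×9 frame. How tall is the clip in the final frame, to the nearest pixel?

First fit — 1.90:1 into 1182×788 spans the width: 1182.00 × 622.11.
Second fit — the 3:2 canvas into 2611×1119 spans the height: 1678.50 × 1119.00 (×1.4201 from 1182×788).
So the clip's height is 622.11 × 1.4201 ≈ 883.42.

883 px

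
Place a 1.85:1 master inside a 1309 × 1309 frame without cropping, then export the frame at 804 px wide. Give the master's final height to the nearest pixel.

In the 1309×1309 frame the master fills the width: height = 1309 / 1.850 ≈ 707.57 px.
Resizing to 804 px wide multiplies everything by 0.6142: 707.57 → 434.59 px.

435 px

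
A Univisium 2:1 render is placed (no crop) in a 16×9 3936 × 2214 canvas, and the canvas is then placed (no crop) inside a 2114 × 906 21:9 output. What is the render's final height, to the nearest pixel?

805 px

Inside the 3936×2214 canvas the render is width-limited at 3936.00 × 1968.00.
16×9 in 2114×906: fills the height, so the intermediate becomes 1610.67 × 906.00 — a scale of ×0.4092.
The render scales with it: height 1968.00 × 0.4092 ≈ 805.33.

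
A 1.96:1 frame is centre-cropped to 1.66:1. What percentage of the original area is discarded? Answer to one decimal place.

Going from 1.96:1 to 1.66:1 means cutting width while keeping height.
(1.660)/(1.960) ≈ 0.847 of the area survives, leaving 15.31% discarded.

15.3%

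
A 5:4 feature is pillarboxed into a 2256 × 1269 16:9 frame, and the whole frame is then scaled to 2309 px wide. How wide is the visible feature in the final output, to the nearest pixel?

1624 px

At 2256×1269 the feature is height-limited, so width = 1269 × 5/4 ≈ 1586.25 px.
Scaling 2256 → 2309 is ×1.0235, so the width becomes 1586.25 × 1.0235 ≈ 1623.52 px.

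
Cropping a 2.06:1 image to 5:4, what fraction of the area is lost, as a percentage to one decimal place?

39.3%

5:4 is narrower than 2.06:1, so the crop keeps the full height and trims the width.
Area ratio = (1.250)/(2.060) = 60.68%; the remaining 39.32% is cropped out.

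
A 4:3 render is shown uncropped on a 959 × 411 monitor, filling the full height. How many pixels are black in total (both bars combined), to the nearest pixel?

That makes the image 548.0000 px wide (411 × 4/3).
959 − 548.0000 = 411.0000 px of bars.
Bar area = 411.0000 × 411 ≈ 168921 px.

168921 pixels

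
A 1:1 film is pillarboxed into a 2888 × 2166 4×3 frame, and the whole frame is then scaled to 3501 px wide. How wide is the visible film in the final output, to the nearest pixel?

In the 2888×2166 frame the film fills the height: width = 2166 × 1/1 ≈ 2166.00 px.
Scaling 2888 → 3501 is ×1.2123, so the width becomes 2166.00 × 1.2123 ≈ 2625.75 px.

2626 px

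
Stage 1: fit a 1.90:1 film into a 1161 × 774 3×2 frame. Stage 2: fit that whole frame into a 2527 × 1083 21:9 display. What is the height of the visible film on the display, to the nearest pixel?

1.90:1 in 1161×774: fills the width, so the film is 1161.00 × 611.05.
The 3×2 canvas is height-limited in 2527×1083, giving 1624.50 × 1083.00; scale factor 1.3992.
Applying the same ×1.3992: 611.05 → 855.00.

855 px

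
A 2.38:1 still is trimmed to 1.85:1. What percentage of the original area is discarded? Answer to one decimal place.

1.85:1 is narrower than 2.38:1, so the crop keeps the full height and trims the width.
Fraction kept = (1.850)/(2.380) ≈ 77.73%, so 22.27% is lost.

22.3%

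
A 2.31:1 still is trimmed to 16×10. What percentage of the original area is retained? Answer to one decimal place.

69.3%

Going from 2.31:1 to 16×10 means cutting width while keeping height.
Fraction kept = (1.600)/(2.310) ≈ 69.26%.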